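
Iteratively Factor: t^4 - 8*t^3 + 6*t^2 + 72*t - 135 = (t + 3)*(t^3 - 11*t^2 + 39*t - 45) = (t - 3)*(t + 3)*(t^2 - 8*t + 15) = (t - 5)*(t - 3)*(t + 3)*(t - 3)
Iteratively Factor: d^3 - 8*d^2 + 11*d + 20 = (d + 1)*(d^2 - 9*d + 20) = (d - 4)*(d + 1)*(d - 5)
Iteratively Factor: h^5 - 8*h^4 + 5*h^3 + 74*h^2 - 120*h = (h - 4)*(h^4 - 4*h^3 - 11*h^2 + 30*h) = h*(h - 4)*(h^3 - 4*h^2 - 11*h + 30) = h*(h - 4)*(h + 3)*(h^2 - 7*h + 10) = h*(h - 5)*(h - 4)*(h + 3)*(h - 2)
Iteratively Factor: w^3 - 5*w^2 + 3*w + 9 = (w + 1)*(w^2 - 6*w + 9) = (w - 3)*(w + 1)*(w - 3)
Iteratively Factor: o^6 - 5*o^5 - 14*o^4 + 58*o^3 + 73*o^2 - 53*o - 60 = (o + 3)*(o^5 - 8*o^4 + 10*o^3 + 28*o^2 - 11*o - 20) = (o + 1)*(o + 3)*(o^4 - 9*o^3 + 19*o^2 + 9*o - 20) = (o - 5)*(o + 1)*(o + 3)*(o^3 - 4*o^2 - o + 4) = (o - 5)*(o - 4)*(o + 1)*(o + 3)*(o^2 - 1) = (o - 5)*(o - 4)*(o - 1)*(o + 1)*(o + 3)*(o + 1)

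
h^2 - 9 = (h - 3)*(h + 3)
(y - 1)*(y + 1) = y^2 - 1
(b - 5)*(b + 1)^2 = b^3 - 3*b^2 - 9*b - 5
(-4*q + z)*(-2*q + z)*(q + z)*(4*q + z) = 32*q^4 + 16*q^3*z - 18*q^2*z^2 - q*z^3 + z^4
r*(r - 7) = r^2 - 7*r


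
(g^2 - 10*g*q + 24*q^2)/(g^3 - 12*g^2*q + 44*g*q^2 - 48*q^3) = 1/(g - 2*q)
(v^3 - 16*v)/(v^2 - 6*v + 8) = v*(v + 4)/(v - 2)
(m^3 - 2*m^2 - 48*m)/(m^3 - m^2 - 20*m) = (-m^2 + 2*m + 48)/(-m^2 + m + 20)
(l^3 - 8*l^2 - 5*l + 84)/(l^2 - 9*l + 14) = (l^2 - l - 12)/(l - 2)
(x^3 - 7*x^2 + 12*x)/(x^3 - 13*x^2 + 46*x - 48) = x*(x - 4)/(x^2 - 10*x + 16)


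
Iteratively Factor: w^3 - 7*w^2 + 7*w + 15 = (w - 3)*(w^2 - 4*w - 5) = (w - 3)*(w + 1)*(w - 5)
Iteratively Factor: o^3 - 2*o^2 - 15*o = (o - 5)*(o^2 + 3*o) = o*(o - 5)*(o + 3)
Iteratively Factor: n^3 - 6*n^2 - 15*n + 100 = (n + 4)*(n^2 - 10*n + 25) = (n - 5)*(n + 4)*(n - 5)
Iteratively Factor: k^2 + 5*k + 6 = (k + 2)*(k + 3)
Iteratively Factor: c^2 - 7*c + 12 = (c - 4)*(c - 3)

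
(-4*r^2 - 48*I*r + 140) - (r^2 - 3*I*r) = -5*r^2 - 45*I*r + 140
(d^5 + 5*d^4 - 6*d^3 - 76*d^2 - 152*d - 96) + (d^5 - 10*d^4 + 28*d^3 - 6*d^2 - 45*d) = 2*d^5 - 5*d^4 + 22*d^3 - 82*d^2 - 197*d - 96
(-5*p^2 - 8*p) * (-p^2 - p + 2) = 5*p^4 + 13*p^3 - 2*p^2 - 16*p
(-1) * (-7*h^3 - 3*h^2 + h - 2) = 7*h^3 + 3*h^2 - h + 2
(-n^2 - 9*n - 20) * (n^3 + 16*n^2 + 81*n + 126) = -n^5 - 25*n^4 - 245*n^3 - 1175*n^2 - 2754*n - 2520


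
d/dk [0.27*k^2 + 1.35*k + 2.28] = 0.54*k + 1.35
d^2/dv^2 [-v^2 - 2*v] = -2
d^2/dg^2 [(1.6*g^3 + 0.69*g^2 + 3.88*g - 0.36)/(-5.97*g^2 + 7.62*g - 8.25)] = (5.6843418860808e-14*g^5 - 1.13686837721616e-13*g^4 - 367.549596*g^3 + 884.393694*g^2 + 394.936776*g - 575.414082)/(212.776173*g^6 - 814.750974*g^5 + 1922.045679*g^4 - 2694.275028*g^3 + 2656.093275*g^2 - 1555.90875*g + 561.515625)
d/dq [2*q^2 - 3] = 4*q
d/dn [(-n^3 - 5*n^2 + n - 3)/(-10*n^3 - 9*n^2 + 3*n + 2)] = (-41*n^4 + 14*n^3 - 102*n^2 - 74*n + 11)/(100*n^6 + 180*n^5 + 21*n^4 - 94*n^3 - 27*n^2 + 12*n + 4)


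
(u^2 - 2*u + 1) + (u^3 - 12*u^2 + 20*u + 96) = u^3 - 11*u^2 + 18*u + 97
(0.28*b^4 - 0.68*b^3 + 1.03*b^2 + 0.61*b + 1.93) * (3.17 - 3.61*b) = -1.0108*b^5 + 3.3424*b^4 - 5.8739*b^3 + 1.063*b^2 - 5.0336*b + 6.1181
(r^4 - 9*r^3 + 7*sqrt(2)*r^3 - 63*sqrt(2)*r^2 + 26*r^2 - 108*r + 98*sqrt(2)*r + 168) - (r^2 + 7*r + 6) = r^4 - 9*r^3 + 7*sqrt(2)*r^3 - 63*sqrt(2)*r^2 + 25*r^2 - 115*r + 98*sqrt(2)*r + 162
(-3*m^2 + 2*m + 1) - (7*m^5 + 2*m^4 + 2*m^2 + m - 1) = -7*m^5 - 2*m^4 - 5*m^2 + m + 2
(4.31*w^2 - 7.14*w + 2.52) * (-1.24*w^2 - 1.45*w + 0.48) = -5.3444*w^4 + 2.6041*w^3 + 9.297*w^2 - 7.0812*w + 1.2096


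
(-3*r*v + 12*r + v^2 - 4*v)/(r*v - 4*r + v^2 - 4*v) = (-3*r + v)/(r + v)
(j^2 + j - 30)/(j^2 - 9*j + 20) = (j + 6)/(j - 4)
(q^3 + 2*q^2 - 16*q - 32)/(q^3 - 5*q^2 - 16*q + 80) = (q + 2)/(q - 5)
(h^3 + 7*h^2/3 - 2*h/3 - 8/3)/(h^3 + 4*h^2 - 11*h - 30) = (3*h^2 + h - 4)/(3*(h^2 + 2*h - 15))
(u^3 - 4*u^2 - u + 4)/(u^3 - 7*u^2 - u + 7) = (u - 4)/(u - 7)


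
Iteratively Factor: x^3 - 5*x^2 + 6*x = (x)*(x^2 - 5*x + 6) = x*(x - 2)*(x - 3)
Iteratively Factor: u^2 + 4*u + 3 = (u + 3)*(u + 1)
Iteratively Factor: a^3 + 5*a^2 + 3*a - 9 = (a + 3)*(a^2 + 2*a - 3) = (a + 3)^2*(a - 1)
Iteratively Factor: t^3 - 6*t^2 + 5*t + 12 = (t - 3)*(t^2 - 3*t - 4) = (t - 3)*(t + 1)*(t - 4)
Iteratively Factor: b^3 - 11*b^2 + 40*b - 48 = (b - 4)*(b^2 - 7*b + 12) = (b - 4)^2*(b - 3)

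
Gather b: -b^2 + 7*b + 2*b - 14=-b^2 + 9*b - 14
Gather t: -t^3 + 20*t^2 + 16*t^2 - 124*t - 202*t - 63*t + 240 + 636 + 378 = -t^3 + 36*t^2 - 389*t + 1254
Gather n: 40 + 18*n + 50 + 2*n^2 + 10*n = 2*n^2 + 28*n + 90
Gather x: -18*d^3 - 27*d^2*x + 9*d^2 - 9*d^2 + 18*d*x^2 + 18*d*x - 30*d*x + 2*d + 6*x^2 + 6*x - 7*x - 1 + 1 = -18*d^3 + 2*d + x^2*(18*d + 6) + x*(-27*d^2 - 12*d - 1)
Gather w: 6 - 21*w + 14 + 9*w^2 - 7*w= 9*w^2 - 28*w + 20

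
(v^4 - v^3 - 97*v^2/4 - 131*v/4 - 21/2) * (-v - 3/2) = -v^5 - v^4/2 + 103*v^3/4 + 553*v^2/8 + 477*v/8 + 63/4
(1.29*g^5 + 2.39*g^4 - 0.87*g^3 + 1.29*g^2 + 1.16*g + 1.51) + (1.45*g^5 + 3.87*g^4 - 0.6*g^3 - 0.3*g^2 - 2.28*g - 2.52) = 2.74*g^5 + 6.26*g^4 - 1.47*g^3 + 0.99*g^2 - 1.12*g - 1.01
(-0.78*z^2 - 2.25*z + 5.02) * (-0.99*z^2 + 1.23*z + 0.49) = 0.7722*z^4 + 1.2681*z^3 - 8.1195*z^2 + 5.0721*z + 2.4598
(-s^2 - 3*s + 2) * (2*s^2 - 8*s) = -2*s^4 + 2*s^3 + 28*s^2 - 16*s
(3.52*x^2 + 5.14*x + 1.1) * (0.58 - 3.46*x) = -12.1792*x^3 - 15.7428*x^2 - 0.824800000000001*x + 0.638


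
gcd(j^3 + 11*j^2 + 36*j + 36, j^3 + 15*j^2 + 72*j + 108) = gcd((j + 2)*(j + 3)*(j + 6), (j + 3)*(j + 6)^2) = j^2 + 9*j + 18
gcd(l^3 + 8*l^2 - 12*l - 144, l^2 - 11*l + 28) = l - 4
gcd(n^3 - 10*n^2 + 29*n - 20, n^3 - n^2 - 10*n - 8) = n - 4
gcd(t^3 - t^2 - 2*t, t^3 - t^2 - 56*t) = t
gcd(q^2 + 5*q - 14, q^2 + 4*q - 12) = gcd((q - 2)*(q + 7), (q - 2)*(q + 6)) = q - 2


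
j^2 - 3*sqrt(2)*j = j*(j - 3*sqrt(2))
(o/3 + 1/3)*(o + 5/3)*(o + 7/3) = o^3/3 + 5*o^2/3 + 71*o/27 + 35/27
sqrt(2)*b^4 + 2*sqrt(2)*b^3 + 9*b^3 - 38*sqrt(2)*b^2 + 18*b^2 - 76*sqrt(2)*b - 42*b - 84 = (b + 2)*(b - 3*sqrt(2))*(b + 7*sqrt(2))*(sqrt(2)*b + 1)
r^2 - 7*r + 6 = (r - 6)*(r - 1)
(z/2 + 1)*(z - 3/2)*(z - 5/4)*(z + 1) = z^4/2 + z^3/8 - 35*z^2/16 + z/16 + 15/8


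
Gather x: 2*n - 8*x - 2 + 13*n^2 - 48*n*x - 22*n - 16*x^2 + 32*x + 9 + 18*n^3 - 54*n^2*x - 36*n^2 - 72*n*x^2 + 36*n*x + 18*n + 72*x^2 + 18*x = 18*n^3 - 23*n^2 - 2*n + x^2*(56 - 72*n) + x*(-54*n^2 - 12*n + 42) + 7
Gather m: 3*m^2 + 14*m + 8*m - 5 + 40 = 3*m^2 + 22*m + 35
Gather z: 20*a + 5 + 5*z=20*a + 5*z + 5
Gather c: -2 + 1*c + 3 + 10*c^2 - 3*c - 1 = 10*c^2 - 2*c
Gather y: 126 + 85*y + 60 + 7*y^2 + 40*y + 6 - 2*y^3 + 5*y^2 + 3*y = -2*y^3 + 12*y^2 + 128*y + 192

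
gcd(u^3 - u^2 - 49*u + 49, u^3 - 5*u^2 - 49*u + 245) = u^2 - 49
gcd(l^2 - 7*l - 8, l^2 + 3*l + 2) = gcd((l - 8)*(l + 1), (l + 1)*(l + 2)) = l + 1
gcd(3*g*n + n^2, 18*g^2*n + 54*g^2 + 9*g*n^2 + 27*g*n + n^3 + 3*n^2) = 3*g + n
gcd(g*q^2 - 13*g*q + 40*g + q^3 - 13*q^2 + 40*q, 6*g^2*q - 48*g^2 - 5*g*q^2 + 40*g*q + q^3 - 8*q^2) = q - 8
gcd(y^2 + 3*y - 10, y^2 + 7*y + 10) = y + 5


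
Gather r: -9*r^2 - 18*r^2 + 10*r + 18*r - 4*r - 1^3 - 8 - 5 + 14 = -27*r^2 + 24*r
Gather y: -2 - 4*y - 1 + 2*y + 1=-2*y - 2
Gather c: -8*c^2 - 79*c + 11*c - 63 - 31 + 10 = -8*c^2 - 68*c - 84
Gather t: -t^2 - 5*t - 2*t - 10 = -t^2 - 7*t - 10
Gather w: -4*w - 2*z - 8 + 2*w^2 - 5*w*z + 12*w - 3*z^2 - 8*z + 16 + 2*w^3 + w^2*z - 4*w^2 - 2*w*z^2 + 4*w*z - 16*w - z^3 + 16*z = 2*w^3 + w^2*(z - 2) + w*(-2*z^2 - z - 8) - z^3 - 3*z^2 + 6*z + 8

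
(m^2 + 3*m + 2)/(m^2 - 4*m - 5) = (m + 2)/(m - 5)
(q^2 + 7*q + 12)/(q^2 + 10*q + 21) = (q + 4)/(q + 7)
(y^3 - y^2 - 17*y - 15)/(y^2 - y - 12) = (y^2 - 4*y - 5)/(y - 4)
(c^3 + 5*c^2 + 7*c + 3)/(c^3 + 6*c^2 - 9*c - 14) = (c^2 + 4*c + 3)/(c^2 + 5*c - 14)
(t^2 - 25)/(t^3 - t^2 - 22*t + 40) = (t - 5)/(t^2 - 6*t + 8)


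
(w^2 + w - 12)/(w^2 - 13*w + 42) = (w^2 + w - 12)/(w^2 - 13*w + 42)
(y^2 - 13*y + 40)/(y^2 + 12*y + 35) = (y^2 - 13*y + 40)/(y^2 + 12*y + 35)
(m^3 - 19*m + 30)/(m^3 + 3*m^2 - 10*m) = (m - 3)/m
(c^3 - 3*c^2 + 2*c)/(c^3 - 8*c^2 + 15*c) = (c^2 - 3*c + 2)/(c^2 - 8*c + 15)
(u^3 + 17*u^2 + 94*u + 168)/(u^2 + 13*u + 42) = u + 4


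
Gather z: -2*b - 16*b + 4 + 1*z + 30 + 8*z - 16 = -18*b + 9*z + 18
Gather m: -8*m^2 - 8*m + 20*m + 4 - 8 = -8*m^2 + 12*m - 4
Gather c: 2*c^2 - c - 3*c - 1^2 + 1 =2*c^2 - 4*c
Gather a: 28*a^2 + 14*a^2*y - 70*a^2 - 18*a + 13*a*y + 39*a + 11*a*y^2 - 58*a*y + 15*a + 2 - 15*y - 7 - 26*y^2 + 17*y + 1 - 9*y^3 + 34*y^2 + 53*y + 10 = a^2*(14*y - 42) + a*(11*y^2 - 45*y + 36) - 9*y^3 + 8*y^2 + 55*y + 6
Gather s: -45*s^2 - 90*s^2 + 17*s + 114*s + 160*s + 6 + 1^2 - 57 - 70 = -135*s^2 + 291*s - 120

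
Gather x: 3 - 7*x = 3 - 7*x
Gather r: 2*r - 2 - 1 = 2*r - 3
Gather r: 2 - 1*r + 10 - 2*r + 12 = 24 - 3*r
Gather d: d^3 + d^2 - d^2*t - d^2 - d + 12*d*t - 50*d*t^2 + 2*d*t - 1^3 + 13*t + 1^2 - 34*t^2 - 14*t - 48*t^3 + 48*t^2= d^3 - d^2*t + d*(-50*t^2 + 14*t - 1) - 48*t^3 + 14*t^2 - t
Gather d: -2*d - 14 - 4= -2*d - 18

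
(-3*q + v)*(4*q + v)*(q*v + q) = -12*q^3*v - 12*q^3 + q^2*v^2 + q^2*v + q*v^3 + q*v^2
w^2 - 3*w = w*(w - 3)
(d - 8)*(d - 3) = d^2 - 11*d + 24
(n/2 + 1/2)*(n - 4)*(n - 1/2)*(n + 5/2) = n^4/2 - n^3/2 - 45*n^2/8 - 17*n/8 + 5/2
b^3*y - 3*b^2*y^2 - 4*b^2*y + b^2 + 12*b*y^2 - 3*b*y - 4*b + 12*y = (b - 4)*(b - 3*y)*(b*y + 1)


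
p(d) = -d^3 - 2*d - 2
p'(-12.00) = -434.00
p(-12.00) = 1750.00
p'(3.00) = -29.00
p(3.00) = -35.00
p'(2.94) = -27.93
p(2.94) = -33.29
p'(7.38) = -165.39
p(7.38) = -418.71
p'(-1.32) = -7.23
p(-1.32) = 2.94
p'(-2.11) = -15.36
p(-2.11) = 11.61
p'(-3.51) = -38.96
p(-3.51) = 48.26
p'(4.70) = -68.27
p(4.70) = -115.22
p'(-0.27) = -2.22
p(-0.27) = -1.44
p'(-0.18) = -2.10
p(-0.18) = -1.63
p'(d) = -3*d^2 - 2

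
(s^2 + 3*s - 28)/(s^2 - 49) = (s - 4)/(s - 7)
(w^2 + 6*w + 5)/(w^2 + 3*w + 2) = (w + 5)/(w + 2)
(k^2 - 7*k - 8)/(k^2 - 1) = (k - 8)/(k - 1)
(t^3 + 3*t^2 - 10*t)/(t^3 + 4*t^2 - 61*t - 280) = t*(t - 2)/(t^2 - t - 56)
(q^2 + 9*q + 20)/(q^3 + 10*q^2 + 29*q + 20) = 1/(q + 1)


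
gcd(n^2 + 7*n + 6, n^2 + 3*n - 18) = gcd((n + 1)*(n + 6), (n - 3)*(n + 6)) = n + 6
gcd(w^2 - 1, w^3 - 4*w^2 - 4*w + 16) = 1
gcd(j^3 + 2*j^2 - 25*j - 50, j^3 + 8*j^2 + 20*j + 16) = j + 2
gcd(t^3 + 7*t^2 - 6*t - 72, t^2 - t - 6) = t - 3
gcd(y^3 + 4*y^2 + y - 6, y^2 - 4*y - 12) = y + 2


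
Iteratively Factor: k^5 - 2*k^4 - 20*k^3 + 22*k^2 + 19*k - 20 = (k - 1)*(k^4 - k^3 - 21*k^2 + k + 20) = (k - 5)*(k - 1)*(k^3 + 4*k^2 - k - 4) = (k - 5)*(k - 1)*(k + 4)*(k^2 - 1) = (k - 5)*(k - 1)*(k + 1)*(k + 4)*(k - 1)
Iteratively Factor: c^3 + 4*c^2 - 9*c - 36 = (c + 3)*(c^2 + c - 12) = (c - 3)*(c + 3)*(c + 4)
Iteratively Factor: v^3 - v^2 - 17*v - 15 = (v + 1)*(v^2 - 2*v - 15) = (v - 5)*(v + 1)*(v + 3)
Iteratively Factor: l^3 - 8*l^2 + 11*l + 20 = (l + 1)*(l^2 - 9*l + 20) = (l - 4)*(l + 1)*(l - 5)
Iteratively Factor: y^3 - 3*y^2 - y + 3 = (y + 1)*(y^2 - 4*y + 3) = (y - 1)*(y + 1)*(y - 3)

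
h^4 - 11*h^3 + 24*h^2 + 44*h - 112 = (h - 7)*(h - 4)*(h - 2)*(h + 2)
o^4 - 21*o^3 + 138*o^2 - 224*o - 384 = (o - 8)^2*(o - 6)*(o + 1)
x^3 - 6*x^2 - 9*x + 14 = (x - 7)*(x - 1)*(x + 2)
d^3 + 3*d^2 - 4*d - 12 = (d - 2)*(d + 2)*(d + 3)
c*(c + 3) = c^2 + 3*c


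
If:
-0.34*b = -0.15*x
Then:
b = 0.441176470588235*x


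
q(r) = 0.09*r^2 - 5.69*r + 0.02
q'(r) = 0.18*r - 5.69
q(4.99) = -26.13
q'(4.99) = -4.79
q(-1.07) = 6.21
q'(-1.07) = -5.88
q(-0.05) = 0.30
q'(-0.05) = -5.70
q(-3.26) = 19.53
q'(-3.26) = -6.28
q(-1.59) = 9.29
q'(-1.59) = -5.98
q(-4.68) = 28.62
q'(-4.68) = -6.53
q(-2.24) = 13.22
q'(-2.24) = -6.09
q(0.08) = -0.43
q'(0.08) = -5.68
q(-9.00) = 58.52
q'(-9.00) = -7.31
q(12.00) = -55.30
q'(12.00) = -3.53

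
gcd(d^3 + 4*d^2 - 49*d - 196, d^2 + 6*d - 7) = d + 7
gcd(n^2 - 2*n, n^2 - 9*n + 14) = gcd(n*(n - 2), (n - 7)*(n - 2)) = n - 2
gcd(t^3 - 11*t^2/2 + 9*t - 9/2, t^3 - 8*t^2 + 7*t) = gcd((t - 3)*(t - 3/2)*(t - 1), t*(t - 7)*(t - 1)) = t - 1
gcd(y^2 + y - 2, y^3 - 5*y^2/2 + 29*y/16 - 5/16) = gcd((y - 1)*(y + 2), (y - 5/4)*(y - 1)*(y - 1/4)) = y - 1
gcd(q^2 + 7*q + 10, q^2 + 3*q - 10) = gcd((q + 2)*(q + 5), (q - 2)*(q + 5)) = q + 5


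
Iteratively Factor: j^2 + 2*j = (j)*(j + 2)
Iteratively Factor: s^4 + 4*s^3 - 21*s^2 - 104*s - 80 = (s + 1)*(s^3 + 3*s^2 - 24*s - 80) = (s - 5)*(s + 1)*(s^2 + 8*s + 16) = (s - 5)*(s + 1)*(s + 4)*(s + 4)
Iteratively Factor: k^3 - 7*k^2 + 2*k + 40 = (k - 5)*(k^2 - 2*k - 8) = (k - 5)*(k + 2)*(k - 4)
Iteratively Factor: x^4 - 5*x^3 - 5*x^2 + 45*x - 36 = (x - 4)*(x^3 - x^2 - 9*x + 9) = (x - 4)*(x - 1)*(x^2 - 9) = (x - 4)*(x - 1)*(x + 3)*(x - 3)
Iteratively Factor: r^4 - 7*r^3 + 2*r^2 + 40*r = (r + 2)*(r^3 - 9*r^2 + 20*r) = (r - 4)*(r + 2)*(r^2 - 5*r) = (r - 5)*(r - 4)*(r + 2)*(r)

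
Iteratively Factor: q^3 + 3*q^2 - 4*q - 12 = (q + 2)*(q^2 + q - 6) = (q - 2)*(q + 2)*(q + 3)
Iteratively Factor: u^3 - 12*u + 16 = (u - 2)*(u^2 + 2*u - 8) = (u - 2)^2*(u + 4)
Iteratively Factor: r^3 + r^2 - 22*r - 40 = (r - 5)*(r^2 + 6*r + 8) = (r - 5)*(r + 2)*(r + 4)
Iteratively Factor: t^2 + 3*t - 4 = (t + 4)*(t - 1)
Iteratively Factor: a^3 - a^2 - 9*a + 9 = (a - 3)*(a^2 + 2*a - 3) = (a - 3)*(a + 3)*(a - 1)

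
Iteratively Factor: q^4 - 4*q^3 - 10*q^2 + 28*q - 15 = (q - 1)*(q^3 - 3*q^2 - 13*q + 15) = (q - 1)*(q + 3)*(q^2 - 6*q + 5) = (q - 1)^2*(q + 3)*(q - 5)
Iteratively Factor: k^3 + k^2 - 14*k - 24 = (k + 3)*(k^2 - 2*k - 8) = (k - 4)*(k + 3)*(k + 2)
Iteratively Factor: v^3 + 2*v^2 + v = (v + 1)*(v^2 + v) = v*(v + 1)*(v + 1)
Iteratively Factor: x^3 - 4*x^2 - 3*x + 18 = (x + 2)*(x^2 - 6*x + 9) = (x - 3)*(x + 2)*(x - 3)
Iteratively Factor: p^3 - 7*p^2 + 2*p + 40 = (p - 5)*(p^2 - 2*p - 8) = (p - 5)*(p - 4)*(p + 2)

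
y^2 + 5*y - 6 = (y - 1)*(y + 6)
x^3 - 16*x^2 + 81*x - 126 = (x - 7)*(x - 6)*(x - 3)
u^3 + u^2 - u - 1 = (u - 1)*(u + 1)^2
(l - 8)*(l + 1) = l^2 - 7*l - 8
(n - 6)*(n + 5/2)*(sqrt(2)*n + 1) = sqrt(2)*n^3 - 7*sqrt(2)*n^2/2 + n^2 - 15*sqrt(2)*n - 7*n/2 - 15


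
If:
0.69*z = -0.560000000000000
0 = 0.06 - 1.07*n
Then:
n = 0.06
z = -0.81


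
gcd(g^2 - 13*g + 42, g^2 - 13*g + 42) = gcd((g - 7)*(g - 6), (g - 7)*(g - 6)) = g^2 - 13*g + 42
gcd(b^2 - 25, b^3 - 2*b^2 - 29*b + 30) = b + 5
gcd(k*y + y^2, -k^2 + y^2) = k + y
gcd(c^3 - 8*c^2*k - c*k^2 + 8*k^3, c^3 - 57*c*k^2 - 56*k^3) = c^2 - 7*c*k - 8*k^2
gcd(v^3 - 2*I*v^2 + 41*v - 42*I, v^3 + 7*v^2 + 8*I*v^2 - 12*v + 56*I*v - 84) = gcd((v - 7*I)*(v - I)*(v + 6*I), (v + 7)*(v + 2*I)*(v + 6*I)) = v + 6*I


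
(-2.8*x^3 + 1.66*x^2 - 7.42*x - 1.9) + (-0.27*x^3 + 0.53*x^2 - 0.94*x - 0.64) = -3.07*x^3 + 2.19*x^2 - 8.36*x - 2.54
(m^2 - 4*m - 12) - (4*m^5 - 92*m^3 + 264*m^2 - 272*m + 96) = -4*m^5 + 92*m^3 - 263*m^2 + 268*m - 108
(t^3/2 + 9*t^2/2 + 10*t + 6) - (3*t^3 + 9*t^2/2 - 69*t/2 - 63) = -5*t^3/2 + 89*t/2 + 69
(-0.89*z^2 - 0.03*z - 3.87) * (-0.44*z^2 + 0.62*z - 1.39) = 0.3916*z^4 - 0.5386*z^3 + 2.9213*z^2 - 2.3577*z + 5.3793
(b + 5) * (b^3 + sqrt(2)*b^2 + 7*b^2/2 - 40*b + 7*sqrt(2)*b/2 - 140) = b^4 + sqrt(2)*b^3 + 17*b^3/2 - 45*b^2/2 + 17*sqrt(2)*b^2/2 - 340*b + 35*sqrt(2)*b/2 - 700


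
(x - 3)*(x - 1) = x^2 - 4*x + 3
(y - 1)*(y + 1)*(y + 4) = y^3 + 4*y^2 - y - 4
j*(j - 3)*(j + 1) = j^3 - 2*j^2 - 3*j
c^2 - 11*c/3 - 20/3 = (c - 5)*(c + 4/3)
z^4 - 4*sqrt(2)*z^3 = z^3*(z - 4*sqrt(2))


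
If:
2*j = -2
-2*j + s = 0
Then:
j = -1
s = -2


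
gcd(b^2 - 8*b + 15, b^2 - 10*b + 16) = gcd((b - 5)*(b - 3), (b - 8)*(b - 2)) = 1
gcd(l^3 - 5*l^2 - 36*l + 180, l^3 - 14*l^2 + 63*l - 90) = l^2 - 11*l + 30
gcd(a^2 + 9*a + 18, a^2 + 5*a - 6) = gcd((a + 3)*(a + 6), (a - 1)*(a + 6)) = a + 6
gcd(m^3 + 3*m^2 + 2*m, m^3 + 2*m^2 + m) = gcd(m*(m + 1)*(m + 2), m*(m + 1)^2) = m^2 + m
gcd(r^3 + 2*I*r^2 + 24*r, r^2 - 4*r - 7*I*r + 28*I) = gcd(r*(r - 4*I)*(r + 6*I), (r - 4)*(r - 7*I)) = 1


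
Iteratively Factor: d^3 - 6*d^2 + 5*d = (d - 1)*(d^2 - 5*d) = d*(d - 1)*(d - 5)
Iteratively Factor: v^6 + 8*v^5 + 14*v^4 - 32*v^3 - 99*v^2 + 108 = (v + 2)*(v^5 + 6*v^4 + 2*v^3 - 36*v^2 - 27*v + 54) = (v + 2)*(v + 3)*(v^4 + 3*v^3 - 7*v^2 - 15*v + 18) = (v + 2)*(v + 3)^2*(v^3 - 7*v + 6) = (v - 1)*(v + 2)*(v + 3)^2*(v^2 + v - 6) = (v - 1)*(v + 2)*(v + 3)^3*(v - 2)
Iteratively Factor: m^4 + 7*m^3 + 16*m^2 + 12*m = (m + 3)*(m^3 + 4*m^2 + 4*m) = m*(m + 3)*(m^2 + 4*m + 4) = m*(m + 2)*(m + 3)*(m + 2)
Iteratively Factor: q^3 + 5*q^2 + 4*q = (q + 4)*(q^2 + q) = q*(q + 4)*(q + 1)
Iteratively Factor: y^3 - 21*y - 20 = (y - 5)*(y^2 + 5*y + 4) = (y - 5)*(y + 4)*(y + 1)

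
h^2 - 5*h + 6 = (h - 3)*(h - 2)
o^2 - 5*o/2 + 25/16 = (o - 5/4)^2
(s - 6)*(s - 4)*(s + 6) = s^3 - 4*s^2 - 36*s + 144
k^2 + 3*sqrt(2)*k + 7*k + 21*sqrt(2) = (k + 7)*(k + 3*sqrt(2))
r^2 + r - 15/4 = (r - 3/2)*(r + 5/2)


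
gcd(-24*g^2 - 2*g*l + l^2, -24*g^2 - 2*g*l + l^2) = 24*g^2 + 2*g*l - l^2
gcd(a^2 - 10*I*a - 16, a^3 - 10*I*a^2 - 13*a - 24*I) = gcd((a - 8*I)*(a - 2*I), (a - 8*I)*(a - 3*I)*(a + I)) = a - 8*I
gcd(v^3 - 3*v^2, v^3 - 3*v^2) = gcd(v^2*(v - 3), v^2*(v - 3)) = v^3 - 3*v^2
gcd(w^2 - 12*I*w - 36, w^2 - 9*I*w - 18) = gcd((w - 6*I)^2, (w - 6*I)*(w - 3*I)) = w - 6*I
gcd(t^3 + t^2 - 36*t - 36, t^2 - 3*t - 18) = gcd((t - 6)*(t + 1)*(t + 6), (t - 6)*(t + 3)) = t - 6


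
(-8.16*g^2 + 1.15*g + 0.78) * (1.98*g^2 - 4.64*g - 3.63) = -16.1568*g^4 + 40.1394*g^3 + 25.8292*g^2 - 7.7937*g - 2.8314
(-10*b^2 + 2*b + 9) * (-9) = 90*b^2 - 18*b - 81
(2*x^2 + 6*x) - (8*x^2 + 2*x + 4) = -6*x^2 + 4*x - 4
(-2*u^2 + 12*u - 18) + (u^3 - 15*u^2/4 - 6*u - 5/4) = u^3 - 23*u^2/4 + 6*u - 77/4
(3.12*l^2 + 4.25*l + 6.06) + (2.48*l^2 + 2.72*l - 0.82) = 5.6*l^2 + 6.97*l + 5.24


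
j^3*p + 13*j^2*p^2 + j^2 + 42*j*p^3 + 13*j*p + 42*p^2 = (j + 6*p)*(j + 7*p)*(j*p + 1)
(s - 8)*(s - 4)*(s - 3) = s^3 - 15*s^2 + 68*s - 96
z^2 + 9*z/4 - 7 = (z - 7/4)*(z + 4)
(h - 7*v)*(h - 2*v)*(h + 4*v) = h^3 - 5*h^2*v - 22*h*v^2 + 56*v^3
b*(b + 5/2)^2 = b^3 + 5*b^2 + 25*b/4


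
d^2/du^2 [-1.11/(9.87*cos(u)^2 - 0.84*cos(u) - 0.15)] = (-432.531036*(1 - cos(u)^2)^2 + 27.608364*cos(u)^3 - 223.622154*cos(u)^2 - 55.076868*cos(u) + 437.384178)/(-9.87*cos(u)^2 + 0.84*cos(u) + 0.15)^3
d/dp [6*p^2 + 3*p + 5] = 12*p + 3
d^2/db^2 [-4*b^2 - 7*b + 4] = -8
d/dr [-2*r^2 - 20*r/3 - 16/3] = -4*r - 20/3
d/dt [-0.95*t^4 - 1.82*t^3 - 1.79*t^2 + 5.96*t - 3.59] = -3.8*t^3 - 5.46*t^2 - 3.58*t + 5.96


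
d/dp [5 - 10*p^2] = -20*p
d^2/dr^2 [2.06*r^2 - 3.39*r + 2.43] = 4.12000000000000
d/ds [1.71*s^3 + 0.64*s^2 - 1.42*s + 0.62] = 5.13*s^2 + 1.28*s - 1.42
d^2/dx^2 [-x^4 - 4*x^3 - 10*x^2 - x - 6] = -12*x^2 - 24*x - 20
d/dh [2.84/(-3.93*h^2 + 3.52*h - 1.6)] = (22.3224*h - 9.9968)/(3.93*h^2 - 3.52*h + 1.6)^2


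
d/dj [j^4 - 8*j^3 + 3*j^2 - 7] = 2*j*(2*j^2 - 12*j + 3)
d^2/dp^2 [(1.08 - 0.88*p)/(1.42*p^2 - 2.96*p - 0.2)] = ((0.88*p - 1.08)*(2.84*p - 2.96)*(5.68*p - 5.92) + (7.4976*p - 8.2768)*(-1.42*p^2 + 2.96*p + 0.2))/(-1.42*p^2 + 2.96*p + 0.2)^3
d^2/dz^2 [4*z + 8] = 0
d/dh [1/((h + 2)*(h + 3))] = (-2*h - 5)/(h^4 + 10*h^3 + 37*h^2 + 60*h + 36)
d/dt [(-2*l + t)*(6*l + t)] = 4*l + 2*t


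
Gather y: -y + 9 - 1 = 8 - y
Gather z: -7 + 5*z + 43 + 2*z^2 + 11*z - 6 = 2*z^2 + 16*z + 30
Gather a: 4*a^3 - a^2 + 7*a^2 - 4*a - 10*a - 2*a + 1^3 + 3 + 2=4*a^3 + 6*a^2 - 16*a + 6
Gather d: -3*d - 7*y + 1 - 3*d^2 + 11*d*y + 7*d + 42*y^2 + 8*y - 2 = -3*d^2 + d*(11*y + 4) + 42*y^2 + y - 1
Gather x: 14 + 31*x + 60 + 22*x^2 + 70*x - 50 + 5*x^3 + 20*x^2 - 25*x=5*x^3 + 42*x^2 + 76*x + 24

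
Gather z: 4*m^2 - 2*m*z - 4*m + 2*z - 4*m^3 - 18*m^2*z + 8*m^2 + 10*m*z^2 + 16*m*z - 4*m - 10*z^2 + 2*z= -4*m^3 + 12*m^2 - 8*m + z^2*(10*m - 10) + z*(-18*m^2 + 14*m + 4)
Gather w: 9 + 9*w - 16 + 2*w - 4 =11*w - 11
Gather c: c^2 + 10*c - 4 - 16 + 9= c^2 + 10*c - 11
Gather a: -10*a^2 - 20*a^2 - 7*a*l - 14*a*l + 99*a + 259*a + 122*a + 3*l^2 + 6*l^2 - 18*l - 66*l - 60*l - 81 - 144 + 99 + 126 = -30*a^2 + a*(480 - 21*l) + 9*l^2 - 144*l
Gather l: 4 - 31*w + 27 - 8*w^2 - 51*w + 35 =-8*w^2 - 82*w + 66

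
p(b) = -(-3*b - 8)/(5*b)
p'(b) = 3/(5*b) + (-3*b - 8)/(5*b^2) = -8/(5*b^2)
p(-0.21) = -7.02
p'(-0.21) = -36.28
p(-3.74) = 0.17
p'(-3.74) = -0.11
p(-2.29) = -0.10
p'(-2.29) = -0.31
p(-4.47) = 0.24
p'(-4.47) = -0.08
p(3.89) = 1.01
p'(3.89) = -0.11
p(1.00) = 2.20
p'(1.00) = -1.60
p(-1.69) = -0.35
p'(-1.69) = -0.56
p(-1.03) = -0.95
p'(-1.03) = -1.51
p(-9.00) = 0.42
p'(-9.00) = -0.02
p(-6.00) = 0.33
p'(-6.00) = -0.04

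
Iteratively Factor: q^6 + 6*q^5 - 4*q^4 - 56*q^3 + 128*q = (q - 2)*(q^5 + 8*q^4 + 12*q^3 - 32*q^2 - 64*q) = (q - 2)*(q + 4)*(q^4 + 4*q^3 - 4*q^2 - 16*q) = q*(q - 2)*(q + 4)*(q^3 + 4*q^2 - 4*q - 16) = q*(q - 2)*(q + 4)^2*(q^2 - 4) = q*(q - 2)*(q + 2)*(q + 4)^2*(q - 2)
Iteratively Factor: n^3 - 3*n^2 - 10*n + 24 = (n + 3)*(n^2 - 6*n + 8) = (n - 4)*(n + 3)*(n - 2)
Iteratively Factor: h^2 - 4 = (h - 2)*(h + 2)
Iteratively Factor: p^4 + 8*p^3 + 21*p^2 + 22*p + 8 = (p + 1)*(p^3 + 7*p^2 + 14*p + 8) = (p + 1)*(p + 2)*(p^2 + 5*p + 4) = (p + 1)^2*(p + 2)*(p + 4)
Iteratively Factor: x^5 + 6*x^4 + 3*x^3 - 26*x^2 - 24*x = (x - 2)*(x^4 + 8*x^3 + 19*x^2 + 12*x) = (x - 2)*(x + 3)*(x^3 + 5*x^2 + 4*x) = (x - 2)*(x + 3)*(x + 4)*(x^2 + x) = (x - 2)*(x + 1)*(x + 3)*(x + 4)*(x)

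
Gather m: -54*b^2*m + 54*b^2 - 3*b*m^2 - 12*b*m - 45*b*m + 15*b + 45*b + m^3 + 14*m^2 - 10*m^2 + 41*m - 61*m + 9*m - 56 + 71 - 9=54*b^2 + 60*b + m^3 + m^2*(4 - 3*b) + m*(-54*b^2 - 57*b - 11) + 6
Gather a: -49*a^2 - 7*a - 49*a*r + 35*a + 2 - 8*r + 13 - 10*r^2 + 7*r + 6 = -49*a^2 + a*(28 - 49*r) - 10*r^2 - r + 21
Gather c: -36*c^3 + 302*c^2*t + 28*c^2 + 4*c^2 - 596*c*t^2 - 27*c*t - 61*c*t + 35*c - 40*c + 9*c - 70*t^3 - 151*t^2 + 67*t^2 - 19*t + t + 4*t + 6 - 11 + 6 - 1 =-36*c^3 + c^2*(302*t + 32) + c*(-596*t^2 - 88*t + 4) - 70*t^3 - 84*t^2 - 14*t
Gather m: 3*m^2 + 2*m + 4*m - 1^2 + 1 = 3*m^2 + 6*m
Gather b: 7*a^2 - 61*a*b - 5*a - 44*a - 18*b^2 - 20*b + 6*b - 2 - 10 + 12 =7*a^2 - 49*a - 18*b^2 + b*(-61*a - 14)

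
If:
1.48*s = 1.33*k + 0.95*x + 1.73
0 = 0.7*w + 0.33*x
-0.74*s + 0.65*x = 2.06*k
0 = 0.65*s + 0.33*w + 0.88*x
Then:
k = -0.35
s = 0.54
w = 0.23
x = -0.49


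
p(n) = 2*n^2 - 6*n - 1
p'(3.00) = 6.00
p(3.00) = -1.00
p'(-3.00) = -18.00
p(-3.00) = 35.00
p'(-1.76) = -13.04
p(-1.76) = 15.76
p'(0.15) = -5.40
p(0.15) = -1.86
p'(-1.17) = -10.68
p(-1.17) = 8.76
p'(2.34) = 3.36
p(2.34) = -4.09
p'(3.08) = 6.32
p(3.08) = -0.51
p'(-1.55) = -12.20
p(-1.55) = 13.10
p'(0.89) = -2.44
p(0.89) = -4.76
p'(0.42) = -4.32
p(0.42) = -3.17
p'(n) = 4*n - 6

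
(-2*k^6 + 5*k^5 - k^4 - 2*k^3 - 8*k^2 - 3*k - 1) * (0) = 0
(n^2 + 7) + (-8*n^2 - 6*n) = -7*n^2 - 6*n + 7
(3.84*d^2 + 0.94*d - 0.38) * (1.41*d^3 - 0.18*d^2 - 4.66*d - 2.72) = 5.4144*d^5 + 0.6342*d^4 - 18.5994*d^3 - 14.7568*d^2 - 0.786*d + 1.0336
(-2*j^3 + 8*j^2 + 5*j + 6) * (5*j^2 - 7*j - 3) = -10*j^5 + 54*j^4 - 25*j^3 - 29*j^2 - 57*j - 18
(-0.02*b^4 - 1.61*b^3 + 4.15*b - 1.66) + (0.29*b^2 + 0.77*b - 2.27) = -0.02*b^4 - 1.61*b^3 + 0.29*b^2 + 4.92*b - 3.93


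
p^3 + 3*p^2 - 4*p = p*(p - 1)*(p + 4)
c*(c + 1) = c^2 + c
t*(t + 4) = t^2 + 4*t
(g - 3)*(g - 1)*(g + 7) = g^3 + 3*g^2 - 25*g + 21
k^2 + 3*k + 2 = (k + 1)*(k + 2)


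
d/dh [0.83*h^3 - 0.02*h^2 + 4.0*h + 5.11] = 2.49*h^2 - 0.04*h + 4.0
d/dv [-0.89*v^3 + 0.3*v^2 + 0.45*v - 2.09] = -2.67*v^2 + 0.6*v + 0.45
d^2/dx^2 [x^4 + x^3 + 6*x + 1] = 6*x*(2*x + 1)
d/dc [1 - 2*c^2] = -4*c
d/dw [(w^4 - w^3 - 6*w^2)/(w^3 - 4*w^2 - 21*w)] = (w^4 - 8*w^3 - 53*w^2 + 42*w + 126)/(w^4 - 8*w^3 - 26*w^2 + 168*w + 441)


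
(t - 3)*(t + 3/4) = t^2 - 9*t/4 - 9/4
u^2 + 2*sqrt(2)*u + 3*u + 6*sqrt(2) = (u + 3)*(u + 2*sqrt(2))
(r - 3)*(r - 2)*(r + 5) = r^3 - 19*r + 30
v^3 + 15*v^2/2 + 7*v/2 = v*(v + 1/2)*(v + 7)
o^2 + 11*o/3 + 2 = (o + 2/3)*(o + 3)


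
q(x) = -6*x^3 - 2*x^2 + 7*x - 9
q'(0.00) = 7.00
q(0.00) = -9.00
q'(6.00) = -665.00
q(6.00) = -1335.00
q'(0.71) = -4.91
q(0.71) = -7.19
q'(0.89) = -10.82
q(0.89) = -8.58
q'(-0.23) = 6.97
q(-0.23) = -10.64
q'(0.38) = 2.88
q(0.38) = -6.96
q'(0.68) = -4.04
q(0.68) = -7.05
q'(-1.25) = -16.12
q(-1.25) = -9.16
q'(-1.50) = -27.50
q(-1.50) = -3.75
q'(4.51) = -377.16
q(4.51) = -568.51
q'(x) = -18*x^2 - 4*x + 7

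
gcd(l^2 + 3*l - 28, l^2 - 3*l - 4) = l - 4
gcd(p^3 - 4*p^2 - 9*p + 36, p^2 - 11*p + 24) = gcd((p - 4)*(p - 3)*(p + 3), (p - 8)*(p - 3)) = p - 3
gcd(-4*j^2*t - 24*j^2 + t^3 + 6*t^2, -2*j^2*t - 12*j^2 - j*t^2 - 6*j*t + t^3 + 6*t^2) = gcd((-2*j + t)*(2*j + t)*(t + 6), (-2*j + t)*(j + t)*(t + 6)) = -2*j*t - 12*j + t^2 + 6*t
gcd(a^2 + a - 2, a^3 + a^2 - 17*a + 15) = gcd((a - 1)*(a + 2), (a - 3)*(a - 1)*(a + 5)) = a - 1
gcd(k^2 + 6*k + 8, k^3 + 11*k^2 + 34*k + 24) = k + 4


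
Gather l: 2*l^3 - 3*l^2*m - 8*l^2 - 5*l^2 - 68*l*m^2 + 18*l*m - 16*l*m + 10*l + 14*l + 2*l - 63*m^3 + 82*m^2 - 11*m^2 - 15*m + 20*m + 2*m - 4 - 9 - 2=2*l^3 + l^2*(-3*m - 13) + l*(-68*m^2 + 2*m + 26) - 63*m^3 + 71*m^2 + 7*m - 15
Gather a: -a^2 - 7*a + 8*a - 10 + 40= -a^2 + a + 30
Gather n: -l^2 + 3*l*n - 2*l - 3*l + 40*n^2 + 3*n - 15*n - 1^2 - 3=-l^2 - 5*l + 40*n^2 + n*(3*l - 12) - 4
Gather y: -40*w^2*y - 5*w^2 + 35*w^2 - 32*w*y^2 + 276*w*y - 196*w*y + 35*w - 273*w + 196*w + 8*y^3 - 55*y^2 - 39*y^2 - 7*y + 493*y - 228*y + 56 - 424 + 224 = 30*w^2 - 42*w + 8*y^3 + y^2*(-32*w - 94) + y*(-40*w^2 + 80*w + 258) - 144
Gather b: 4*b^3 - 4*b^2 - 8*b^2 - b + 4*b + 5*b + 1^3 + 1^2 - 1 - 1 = 4*b^3 - 12*b^2 + 8*b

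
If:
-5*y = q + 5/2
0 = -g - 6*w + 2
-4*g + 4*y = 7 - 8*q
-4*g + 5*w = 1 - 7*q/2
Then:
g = 363/208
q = 1385/624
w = 53/1248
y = -589/624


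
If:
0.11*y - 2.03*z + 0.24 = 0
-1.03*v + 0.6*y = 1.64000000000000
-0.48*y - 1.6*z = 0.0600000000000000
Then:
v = -1.85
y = -0.44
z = 0.09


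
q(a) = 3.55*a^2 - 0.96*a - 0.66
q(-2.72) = 28.22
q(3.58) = 41.40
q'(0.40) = 1.88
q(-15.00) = 812.49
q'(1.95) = 12.88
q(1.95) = 10.97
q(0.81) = 0.89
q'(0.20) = 0.46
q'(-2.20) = -16.58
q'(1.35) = 8.62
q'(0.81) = 4.79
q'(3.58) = 24.46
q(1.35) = 4.51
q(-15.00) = 812.49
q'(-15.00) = -107.46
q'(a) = 7.1*a - 0.96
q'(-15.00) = -107.46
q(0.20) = -0.71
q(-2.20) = 18.63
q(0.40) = -0.48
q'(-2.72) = -20.27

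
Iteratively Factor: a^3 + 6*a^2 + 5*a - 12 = (a + 4)*(a^2 + 2*a - 3) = (a + 3)*(a + 4)*(a - 1)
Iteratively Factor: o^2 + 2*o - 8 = (o - 2)*(o + 4)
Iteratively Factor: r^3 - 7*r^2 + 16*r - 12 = (r - 2)*(r^2 - 5*r + 6) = (r - 3)*(r - 2)*(r - 2)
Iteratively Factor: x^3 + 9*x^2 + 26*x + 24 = (x + 4)*(x^2 + 5*x + 6) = (x + 2)*(x + 4)*(x + 3)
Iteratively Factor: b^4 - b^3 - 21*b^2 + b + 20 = (b + 4)*(b^3 - 5*b^2 - b + 5) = (b - 1)*(b + 4)*(b^2 - 4*b - 5) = (b - 5)*(b - 1)*(b + 4)*(b + 1)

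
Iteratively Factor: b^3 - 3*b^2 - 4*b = (b - 4)*(b^2 + b) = b*(b - 4)*(b + 1)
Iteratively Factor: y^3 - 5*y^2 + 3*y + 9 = (y + 1)*(y^2 - 6*y + 9) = (y - 3)*(y + 1)*(y - 3)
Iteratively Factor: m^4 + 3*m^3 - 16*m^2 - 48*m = (m + 4)*(m^3 - m^2 - 12*m) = m*(m + 4)*(m^2 - m - 12) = m*(m + 3)*(m + 4)*(m - 4)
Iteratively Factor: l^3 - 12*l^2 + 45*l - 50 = (l - 5)*(l^2 - 7*l + 10) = (l - 5)^2*(l - 2)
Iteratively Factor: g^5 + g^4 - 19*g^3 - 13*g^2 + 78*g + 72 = (g + 2)*(g^4 - g^3 - 17*g^2 + 21*g + 36) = (g + 2)*(g + 4)*(g^3 - 5*g^2 + 3*g + 9) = (g + 1)*(g + 2)*(g + 4)*(g^2 - 6*g + 9) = (g - 3)*(g + 1)*(g + 2)*(g + 4)*(g - 3)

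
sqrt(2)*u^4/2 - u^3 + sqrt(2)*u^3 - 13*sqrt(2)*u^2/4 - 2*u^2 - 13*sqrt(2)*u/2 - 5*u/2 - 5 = (u/2 + 1)*(u - 5*sqrt(2)/2)*(u + sqrt(2))*(sqrt(2)*u + 1)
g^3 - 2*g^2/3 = g^2*(g - 2/3)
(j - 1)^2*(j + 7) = j^3 + 5*j^2 - 13*j + 7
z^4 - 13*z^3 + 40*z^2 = z^2*(z - 8)*(z - 5)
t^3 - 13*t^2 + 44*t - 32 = (t - 8)*(t - 4)*(t - 1)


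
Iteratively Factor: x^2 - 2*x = (x - 2)*(x)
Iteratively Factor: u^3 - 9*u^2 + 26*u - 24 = (u - 3)*(u^2 - 6*u + 8) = (u - 4)*(u - 3)*(u - 2)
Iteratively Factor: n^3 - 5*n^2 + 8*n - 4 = (n - 2)*(n^2 - 3*n + 2) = (n - 2)^2*(n - 1)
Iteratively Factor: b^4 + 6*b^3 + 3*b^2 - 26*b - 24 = (b + 4)*(b^3 + 2*b^2 - 5*b - 6) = (b + 1)*(b + 4)*(b^2 + b - 6) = (b + 1)*(b + 3)*(b + 4)*(b - 2)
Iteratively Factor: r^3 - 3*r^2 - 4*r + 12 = (r - 3)*(r^2 - 4) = (r - 3)*(r - 2)*(r + 2)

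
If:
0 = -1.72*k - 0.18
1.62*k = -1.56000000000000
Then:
No Solution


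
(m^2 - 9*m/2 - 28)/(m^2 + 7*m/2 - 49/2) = (2*m^2 - 9*m - 56)/(2*m^2 + 7*m - 49)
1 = 1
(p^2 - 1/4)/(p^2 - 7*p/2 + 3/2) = (p + 1/2)/(p - 3)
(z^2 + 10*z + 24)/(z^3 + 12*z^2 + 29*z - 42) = (z + 4)/(z^2 + 6*z - 7)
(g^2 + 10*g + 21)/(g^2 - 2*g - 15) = (g + 7)/(g - 5)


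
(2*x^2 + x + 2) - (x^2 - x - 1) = x^2 + 2*x + 3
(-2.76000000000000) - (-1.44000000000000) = -1.32000000000000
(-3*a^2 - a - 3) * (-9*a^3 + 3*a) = 27*a^5 + 9*a^4 + 18*a^3 - 3*a^2 - 9*a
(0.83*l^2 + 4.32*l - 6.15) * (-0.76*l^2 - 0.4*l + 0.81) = -0.6308*l^4 - 3.6152*l^3 + 3.6183*l^2 + 5.9592*l - 4.9815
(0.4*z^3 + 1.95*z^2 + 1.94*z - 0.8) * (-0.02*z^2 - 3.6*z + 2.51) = -0.008*z^5 - 1.479*z^4 - 6.0548*z^3 - 2.0735*z^2 + 7.7494*z - 2.008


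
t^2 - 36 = (t - 6)*(t + 6)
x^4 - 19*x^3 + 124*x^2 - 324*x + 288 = (x - 8)*(x - 6)*(x - 3)*(x - 2)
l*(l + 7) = l^2 + 7*l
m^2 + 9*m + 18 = (m + 3)*(m + 6)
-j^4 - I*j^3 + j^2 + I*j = j*(j - 1)*(-I*j + 1)*(-I*j - I)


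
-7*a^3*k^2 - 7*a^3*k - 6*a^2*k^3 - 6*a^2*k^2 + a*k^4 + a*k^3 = k*(-7*a + k)*(a + k)*(a*k + a)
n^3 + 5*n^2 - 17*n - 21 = (n - 3)*(n + 1)*(n + 7)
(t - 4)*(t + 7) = t^2 + 3*t - 28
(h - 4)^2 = h^2 - 8*h + 16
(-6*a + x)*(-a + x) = 6*a^2 - 7*a*x + x^2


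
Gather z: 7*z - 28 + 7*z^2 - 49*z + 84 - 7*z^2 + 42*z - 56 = 0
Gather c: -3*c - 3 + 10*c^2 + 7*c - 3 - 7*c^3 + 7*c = -7*c^3 + 10*c^2 + 11*c - 6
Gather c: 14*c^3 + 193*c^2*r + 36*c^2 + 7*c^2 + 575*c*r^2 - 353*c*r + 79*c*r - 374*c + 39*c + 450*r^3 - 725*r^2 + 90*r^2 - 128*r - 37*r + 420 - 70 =14*c^3 + c^2*(193*r + 43) + c*(575*r^2 - 274*r - 335) + 450*r^3 - 635*r^2 - 165*r + 350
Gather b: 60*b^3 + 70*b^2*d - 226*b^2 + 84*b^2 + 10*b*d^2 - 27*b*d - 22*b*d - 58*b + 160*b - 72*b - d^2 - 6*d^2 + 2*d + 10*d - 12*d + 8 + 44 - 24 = 60*b^3 + b^2*(70*d - 142) + b*(10*d^2 - 49*d + 30) - 7*d^2 + 28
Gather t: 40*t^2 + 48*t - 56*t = 40*t^2 - 8*t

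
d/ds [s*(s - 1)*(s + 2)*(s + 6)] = 4*s^3 + 21*s^2 + 8*s - 12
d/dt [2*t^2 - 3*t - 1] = 4*t - 3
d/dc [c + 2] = 1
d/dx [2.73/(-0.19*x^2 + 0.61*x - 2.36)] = (1.0374*x - 1.6653)/(0.19*x^2 - 0.61*x + 2.36)^2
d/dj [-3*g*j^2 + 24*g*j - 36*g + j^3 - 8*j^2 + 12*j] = -6*g*j + 24*g + 3*j^2 - 16*j + 12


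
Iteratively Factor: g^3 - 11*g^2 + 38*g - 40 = (g - 4)*(g^2 - 7*g + 10) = (g - 5)*(g - 4)*(g - 2)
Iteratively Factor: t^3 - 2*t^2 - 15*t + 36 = (t + 4)*(t^2 - 6*t + 9) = (t - 3)*(t + 4)*(t - 3)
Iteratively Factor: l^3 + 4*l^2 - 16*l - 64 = (l + 4)*(l^2 - 16) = (l - 4)*(l + 4)*(l + 4)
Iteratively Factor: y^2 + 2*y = (y + 2)*(y)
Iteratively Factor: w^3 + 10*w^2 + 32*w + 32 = (w + 2)*(w^2 + 8*w + 16) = (w + 2)*(w + 4)*(w + 4)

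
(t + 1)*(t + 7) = t^2 + 8*t + 7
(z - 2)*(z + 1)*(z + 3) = z^3 + 2*z^2 - 5*z - 6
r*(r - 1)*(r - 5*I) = r^3 - r^2 - 5*I*r^2 + 5*I*r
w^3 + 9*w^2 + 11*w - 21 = (w - 1)*(w + 3)*(w + 7)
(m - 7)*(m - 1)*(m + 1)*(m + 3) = m^4 - 4*m^3 - 22*m^2 + 4*m + 21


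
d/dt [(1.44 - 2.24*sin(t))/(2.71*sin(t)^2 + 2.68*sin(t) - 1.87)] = (6.0704*sin(t)^2 - 7.8048*sin(t) + 0.329600000000001)*cos(t)/(7.3441*sin(t)^4 + 14.5256*sin(t)^3 - 2.953*sin(t)^2 - 10.0232*sin(t) + 3.4969)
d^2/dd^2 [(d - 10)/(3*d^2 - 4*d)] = 2*(9*d^3 - 270*d^2 + 360*d - 160)/(d^3*(27*d^3 - 108*d^2 + 144*d - 64))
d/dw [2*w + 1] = 2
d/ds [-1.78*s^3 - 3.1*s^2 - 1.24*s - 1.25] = -5.34*s^2 - 6.2*s - 1.24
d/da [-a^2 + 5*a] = 5 - 2*a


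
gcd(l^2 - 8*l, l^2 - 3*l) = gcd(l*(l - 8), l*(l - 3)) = l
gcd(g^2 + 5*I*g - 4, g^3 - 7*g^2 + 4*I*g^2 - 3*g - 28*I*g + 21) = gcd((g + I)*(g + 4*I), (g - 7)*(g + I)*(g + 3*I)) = g + I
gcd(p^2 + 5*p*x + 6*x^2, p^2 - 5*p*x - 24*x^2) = p + 3*x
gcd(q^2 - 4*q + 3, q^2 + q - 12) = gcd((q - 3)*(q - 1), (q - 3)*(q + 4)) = q - 3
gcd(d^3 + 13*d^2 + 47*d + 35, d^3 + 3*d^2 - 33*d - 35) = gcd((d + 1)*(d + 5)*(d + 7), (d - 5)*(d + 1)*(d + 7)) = d^2 + 8*d + 7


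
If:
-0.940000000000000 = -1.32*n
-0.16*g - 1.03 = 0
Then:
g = -6.44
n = 0.71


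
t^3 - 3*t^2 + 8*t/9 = t*(t - 8/3)*(t - 1/3)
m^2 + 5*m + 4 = (m + 1)*(m + 4)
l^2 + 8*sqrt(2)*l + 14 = (l + sqrt(2))*(l + 7*sqrt(2))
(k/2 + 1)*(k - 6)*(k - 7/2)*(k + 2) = k^4/2 - 11*k^3/4 - 13*k^2/2 + 23*k + 42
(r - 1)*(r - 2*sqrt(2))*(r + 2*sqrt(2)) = r^3 - r^2 - 8*r + 8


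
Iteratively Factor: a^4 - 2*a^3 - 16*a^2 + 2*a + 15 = (a - 5)*(a^3 + 3*a^2 - a - 3) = (a - 5)*(a + 1)*(a^2 + 2*a - 3) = (a - 5)*(a - 1)*(a + 1)*(a + 3)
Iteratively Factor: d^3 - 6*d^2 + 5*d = (d - 1)*(d^2 - 5*d) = (d - 5)*(d - 1)*(d)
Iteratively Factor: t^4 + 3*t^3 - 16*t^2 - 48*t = (t + 3)*(t^3 - 16*t) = (t - 4)*(t + 3)*(t^2 + 4*t) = (t - 4)*(t + 3)*(t + 4)*(t)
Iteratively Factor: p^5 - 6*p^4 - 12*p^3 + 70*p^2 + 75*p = (p + 1)*(p^4 - 7*p^3 - 5*p^2 + 75*p) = (p - 5)*(p + 1)*(p^3 - 2*p^2 - 15*p) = (p - 5)^2*(p + 1)*(p^2 + 3*p) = (p - 5)^2*(p + 1)*(p + 3)*(p)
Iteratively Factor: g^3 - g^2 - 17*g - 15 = (g - 5)*(g^2 + 4*g + 3) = (g - 5)*(g + 3)*(g + 1)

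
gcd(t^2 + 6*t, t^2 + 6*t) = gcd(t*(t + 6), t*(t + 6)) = t^2 + 6*t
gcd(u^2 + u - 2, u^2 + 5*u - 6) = u - 1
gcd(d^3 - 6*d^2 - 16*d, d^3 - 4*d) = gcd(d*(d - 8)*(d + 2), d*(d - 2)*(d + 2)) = d^2 + 2*d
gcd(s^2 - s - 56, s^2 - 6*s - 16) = s - 8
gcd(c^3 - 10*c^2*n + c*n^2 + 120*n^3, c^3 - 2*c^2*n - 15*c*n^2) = c^2 - 2*c*n - 15*n^2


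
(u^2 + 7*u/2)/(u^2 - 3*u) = (u + 7/2)/(u - 3)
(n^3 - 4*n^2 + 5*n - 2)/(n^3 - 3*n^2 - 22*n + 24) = (n^2 - 3*n + 2)/(n^2 - 2*n - 24)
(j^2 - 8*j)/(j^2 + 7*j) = (j - 8)/(j + 7)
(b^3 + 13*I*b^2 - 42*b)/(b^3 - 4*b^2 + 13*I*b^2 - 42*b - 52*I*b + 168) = b/(b - 4)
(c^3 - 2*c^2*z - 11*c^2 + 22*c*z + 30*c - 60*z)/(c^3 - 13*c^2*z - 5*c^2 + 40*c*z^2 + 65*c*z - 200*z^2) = (c^2 - 2*c*z - 6*c + 12*z)/(c^2 - 13*c*z + 40*z^2)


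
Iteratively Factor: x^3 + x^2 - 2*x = (x - 1)*(x^2 + 2*x) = x*(x - 1)*(x + 2)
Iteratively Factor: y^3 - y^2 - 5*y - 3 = (y + 1)*(y^2 - 2*y - 3) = (y - 3)*(y + 1)*(y + 1)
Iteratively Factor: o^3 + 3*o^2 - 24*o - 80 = (o - 5)*(o^2 + 8*o + 16) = (o - 5)*(o + 4)*(o + 4)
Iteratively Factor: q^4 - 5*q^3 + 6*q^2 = (q)*(q^3 - 5*q^2 + 6*q) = q*(q - 3)*(q^2 - 2*q) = q*(q - 3)*(q - 2)*(q)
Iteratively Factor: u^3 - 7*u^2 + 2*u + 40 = (u - 4)*(u^2 - 3*u - 10) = (u - 5)*(u - 4)*(u + 2)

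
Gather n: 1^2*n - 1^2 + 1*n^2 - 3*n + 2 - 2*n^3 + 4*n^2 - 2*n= -2*n^3 + 5*n^2 - 4*n + 1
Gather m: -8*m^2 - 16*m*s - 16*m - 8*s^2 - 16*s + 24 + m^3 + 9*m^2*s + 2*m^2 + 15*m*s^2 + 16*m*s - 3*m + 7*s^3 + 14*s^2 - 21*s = m^3 + m^2*(9*s - 6) + m*(15*s^2 - 19) + 7*s^3 + 6*s^2 - 37*s + 24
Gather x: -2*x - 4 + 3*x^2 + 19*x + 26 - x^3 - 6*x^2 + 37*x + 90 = -x^3 - 3*x^2 + 54*x + 112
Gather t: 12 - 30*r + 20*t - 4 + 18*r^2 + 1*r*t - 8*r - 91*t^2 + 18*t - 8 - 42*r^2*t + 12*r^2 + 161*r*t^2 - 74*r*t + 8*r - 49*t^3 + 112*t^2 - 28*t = 30*r^2 - 30*r - 49*t^3 + t^2*(161*r + 21) + t*(-42*r^2 - 73*r + 10)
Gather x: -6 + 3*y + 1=3*y - 5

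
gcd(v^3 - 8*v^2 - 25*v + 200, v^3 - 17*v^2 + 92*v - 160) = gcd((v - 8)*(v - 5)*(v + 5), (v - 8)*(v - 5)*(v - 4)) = v^2 - 13*v + 40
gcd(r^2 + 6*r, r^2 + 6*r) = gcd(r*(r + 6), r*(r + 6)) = r^2 + 6*r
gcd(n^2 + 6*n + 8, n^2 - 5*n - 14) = n + 2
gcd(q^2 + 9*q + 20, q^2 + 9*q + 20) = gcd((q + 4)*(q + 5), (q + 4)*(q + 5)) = q^2 + 9*q + 20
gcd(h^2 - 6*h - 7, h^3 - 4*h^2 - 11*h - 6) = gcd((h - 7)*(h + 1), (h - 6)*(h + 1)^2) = h + 1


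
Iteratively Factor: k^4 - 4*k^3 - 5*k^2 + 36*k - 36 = (k - 2)*(k^3 - 2*k^2 - 9*k + 18) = (k - 3)*(k - 2)*(k^2 + k - 6) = (k - 3)*(k - 2)^2*(k + 3)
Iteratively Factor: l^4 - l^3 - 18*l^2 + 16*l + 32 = (l + 1)*(l^3 - 2*l^2 - 16*l + 32) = (l + 1)*(l + 4)*(l^2 - 6*l + 8) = (l - 4)*(l + 1)*(l + 4)*(l - 2)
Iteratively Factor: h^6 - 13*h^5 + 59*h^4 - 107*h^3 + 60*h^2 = (h)*(h^5 - 13*h^4 + 59*h^3 - 107*h^2 + 60*h) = h*(h - 5)*(h^4 - 8*h^3 + 19*h^2 - 12*h) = h^2*(h - 5)*(h^3 - 8*h^2 + 19*h - 12) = h^2*(h - 5)*(h - 1)*(h^2 - 7*h + 12) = h^2*(h - 5)*(h - 4)*(h - 1)*(h - 3)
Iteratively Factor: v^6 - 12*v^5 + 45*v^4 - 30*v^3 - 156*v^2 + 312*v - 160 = (v - 1)*(v^5 - 11*v^4 + 34*v^3 + 4*v^2 - 152*v + 160) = (v - 2)*(v - 1)*(v^4 - 9*v^3 + 16*v^2 + 36*v - 80) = (v - 4)*(v - 2)*(v - 1)*(v^3 - 5*v^2 - 4*v + 20) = (v - 4)*(v - 2)^2*(v - 1)*(v^2 - 3*v - 10) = (v - 4)*(v - 2)^2*(v - 1)*(v + 2)*(v - 5)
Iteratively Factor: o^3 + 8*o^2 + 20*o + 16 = (o + 4)*(o^2 + 4*o + 4) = (o + 2)*(o + 4)*(o + 2)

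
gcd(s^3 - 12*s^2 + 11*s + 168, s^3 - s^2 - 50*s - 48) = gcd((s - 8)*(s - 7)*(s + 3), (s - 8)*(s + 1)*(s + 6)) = s - 8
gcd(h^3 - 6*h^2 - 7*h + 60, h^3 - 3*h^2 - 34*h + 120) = h^2 - 9*h + 20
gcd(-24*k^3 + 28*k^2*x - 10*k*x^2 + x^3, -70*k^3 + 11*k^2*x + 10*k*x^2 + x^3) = -2*k + x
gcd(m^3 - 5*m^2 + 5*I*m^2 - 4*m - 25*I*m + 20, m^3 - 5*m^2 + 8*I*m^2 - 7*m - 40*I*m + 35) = m^2 + m*(-5 + I) - 5*I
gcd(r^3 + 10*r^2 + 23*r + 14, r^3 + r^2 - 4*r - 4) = r^2 + 3*r + 2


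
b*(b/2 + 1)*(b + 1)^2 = b^4/2 + 2*b^3 + 5*b^2/2 + b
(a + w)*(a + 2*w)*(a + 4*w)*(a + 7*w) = a^4 + 14*a^3*w + 63*a^2*w^2 + 106*a*w^3 + 56*w^4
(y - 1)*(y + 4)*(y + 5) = y^3 + 8*y^2 + 11*y - 20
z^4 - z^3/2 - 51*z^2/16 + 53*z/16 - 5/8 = (z - 5/4)*(z - 1)*(z - 1/4)*(z + 2)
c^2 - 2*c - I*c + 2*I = (c - 2)*(c - I)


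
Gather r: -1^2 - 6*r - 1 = -6*r - 2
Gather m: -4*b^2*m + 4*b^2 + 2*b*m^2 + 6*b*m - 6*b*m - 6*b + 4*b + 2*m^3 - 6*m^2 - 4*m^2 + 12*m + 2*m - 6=4*b^2 - 2*b + 2*m^3 + m^2*(2*b - 10) + m*(14 - 4*b^2) - 6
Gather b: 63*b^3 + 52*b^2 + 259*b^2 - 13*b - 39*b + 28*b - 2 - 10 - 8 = 63*b^3 + 311*b^2 - 24*b - 20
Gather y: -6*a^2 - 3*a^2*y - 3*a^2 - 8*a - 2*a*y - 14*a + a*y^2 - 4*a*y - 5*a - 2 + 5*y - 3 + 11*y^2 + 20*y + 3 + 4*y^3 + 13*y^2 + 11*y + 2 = -9*a^2 - 27*a + 4*y^3 + y^2*(a + 24) + y*(-3*a^2 - 6*a + 36)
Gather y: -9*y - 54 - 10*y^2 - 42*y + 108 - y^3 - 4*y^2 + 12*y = -y^3 - 14*y^2 - 39*y + 54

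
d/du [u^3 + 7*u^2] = u*(3*u + 14)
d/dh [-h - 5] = -1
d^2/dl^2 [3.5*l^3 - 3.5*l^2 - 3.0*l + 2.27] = 21.0*l - 7.0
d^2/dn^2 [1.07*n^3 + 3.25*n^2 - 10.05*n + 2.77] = 6.42*n + 6.5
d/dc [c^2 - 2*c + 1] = 2*c - 2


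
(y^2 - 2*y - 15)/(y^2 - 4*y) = (y^2 - 2*y - 15)/(y*(y - 4))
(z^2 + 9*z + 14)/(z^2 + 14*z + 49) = (z + 2)/(z + 7)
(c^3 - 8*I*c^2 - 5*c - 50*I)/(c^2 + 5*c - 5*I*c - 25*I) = (c^2 - 3*I*c + 10)/(c + 5)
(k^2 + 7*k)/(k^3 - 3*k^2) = (k + 7)/(k*(k - 3))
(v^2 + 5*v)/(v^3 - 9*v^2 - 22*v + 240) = v/(v^2 - 14*v + 48)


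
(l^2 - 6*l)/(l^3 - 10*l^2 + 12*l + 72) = l/(l^2 - 4*l - 12)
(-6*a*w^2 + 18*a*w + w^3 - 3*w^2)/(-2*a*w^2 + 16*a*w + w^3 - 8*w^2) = (6*a*w - 18*a - w^2 + 3*w)/(2*a*w - 16*a - w^2 + 8*w)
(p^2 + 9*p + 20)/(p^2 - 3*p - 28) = (p + 5)/(p - 7)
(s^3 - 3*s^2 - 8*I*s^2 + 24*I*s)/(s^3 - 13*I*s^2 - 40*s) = (s - 3)/(s - 5*I)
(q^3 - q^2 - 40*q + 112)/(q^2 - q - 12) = (q^2 + 3*q - 28)/(q + 3)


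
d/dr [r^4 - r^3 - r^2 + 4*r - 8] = 4*r^3 - 3*r^2 - 2*r + 4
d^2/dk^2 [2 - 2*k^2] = -4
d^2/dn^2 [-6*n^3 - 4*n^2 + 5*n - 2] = -36*n - 8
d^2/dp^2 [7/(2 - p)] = -14/(p - 2)^3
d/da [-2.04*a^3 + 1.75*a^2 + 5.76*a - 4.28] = -6.12*a^2 + 3.5*a + 5.76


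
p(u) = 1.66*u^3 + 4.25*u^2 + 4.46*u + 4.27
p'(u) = 4.98*u^2 + 8.5*u + 4.46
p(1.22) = 19.05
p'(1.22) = 22.24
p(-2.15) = -2.17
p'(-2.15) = 9.21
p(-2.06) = -1.39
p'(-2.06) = 8.08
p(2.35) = 59.76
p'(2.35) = 51.94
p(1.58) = 28.47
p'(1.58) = 30.32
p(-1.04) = 2.36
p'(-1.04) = 1.01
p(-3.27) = -22.91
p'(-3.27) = 29.92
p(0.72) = 10.30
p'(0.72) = 13.16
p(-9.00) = -901.76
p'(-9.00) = 331.34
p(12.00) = 3538.27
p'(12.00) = 823.58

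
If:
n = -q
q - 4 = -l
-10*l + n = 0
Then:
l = -4/9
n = -40/9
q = 40/9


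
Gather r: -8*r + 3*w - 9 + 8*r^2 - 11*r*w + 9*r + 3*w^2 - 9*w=8*r^2 + r*(1 - 11*w) + 3*w^2 - 6*w - 9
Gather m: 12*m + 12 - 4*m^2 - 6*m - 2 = -4*m^2 + 6*m + 10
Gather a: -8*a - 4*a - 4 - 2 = -12*a - 6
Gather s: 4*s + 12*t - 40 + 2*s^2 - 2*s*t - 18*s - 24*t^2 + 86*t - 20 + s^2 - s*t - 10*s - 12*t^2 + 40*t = 3*s^2 + s*(-3*t - 24) - 36*t^2 + 138*t - 60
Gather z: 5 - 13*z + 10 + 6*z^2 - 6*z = 6*z^2 - 19*z + 15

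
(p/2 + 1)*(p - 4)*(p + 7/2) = p^3/2 + 3*p^2/4 - 15*p/2 - 14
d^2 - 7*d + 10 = (d - 5)*(d - 2)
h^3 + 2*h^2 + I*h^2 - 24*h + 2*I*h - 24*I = (h - 4)*(h + 6)*(h + I)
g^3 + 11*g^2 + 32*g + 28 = (g + 2)^2*(g + 7)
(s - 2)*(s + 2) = s^2 - 4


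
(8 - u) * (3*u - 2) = -3*u^2 + 26*u - 16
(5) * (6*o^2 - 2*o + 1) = 30*o^2 - 10*o + 5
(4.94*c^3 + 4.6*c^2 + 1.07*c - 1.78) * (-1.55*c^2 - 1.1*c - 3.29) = -7.657*c^5 - 12.564*c^4 - 22.9711*c^3 - 13.552*c^2 - 1.5623*c + 5.8562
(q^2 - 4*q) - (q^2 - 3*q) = -q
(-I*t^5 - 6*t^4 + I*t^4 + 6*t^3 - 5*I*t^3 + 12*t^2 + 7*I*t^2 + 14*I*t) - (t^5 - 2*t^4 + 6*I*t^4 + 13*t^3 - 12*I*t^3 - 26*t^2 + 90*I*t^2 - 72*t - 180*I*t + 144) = -t^5 - I*t^5 - 4*t^4 - 5*I*t^4 - 7*t^3 + 7*I*t^3 + 38*t^2 - 83*I*t^2 + 72*t + 194*I*t - 144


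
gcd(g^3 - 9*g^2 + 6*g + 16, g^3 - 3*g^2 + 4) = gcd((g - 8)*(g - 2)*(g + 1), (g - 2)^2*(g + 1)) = g^2 - g - 2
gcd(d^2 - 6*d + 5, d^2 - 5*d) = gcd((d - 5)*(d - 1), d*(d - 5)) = d - 5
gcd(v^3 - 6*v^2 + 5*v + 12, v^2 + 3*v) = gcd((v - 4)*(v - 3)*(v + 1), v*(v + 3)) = 1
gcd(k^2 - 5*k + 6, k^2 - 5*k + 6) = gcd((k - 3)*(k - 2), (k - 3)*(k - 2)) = k^2 - 5*k + 6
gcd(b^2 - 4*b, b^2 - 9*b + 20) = b - 4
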